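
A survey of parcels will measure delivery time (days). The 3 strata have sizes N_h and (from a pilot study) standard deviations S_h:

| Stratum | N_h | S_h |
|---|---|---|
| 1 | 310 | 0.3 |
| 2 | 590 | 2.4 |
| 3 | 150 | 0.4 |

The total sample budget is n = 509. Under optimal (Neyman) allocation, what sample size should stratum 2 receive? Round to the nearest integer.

Neyman allocation: n_h = n · N_h S_h / Σ N_i S_i, with n = 509.
  stratum 1: N_h·S_h = 310·0.3 = 93.00
  stratum 2: N_h·S_h = 590·2.4 = 1416.00
  stratum 3: N_h·S_h = 150·0.4 = 60.00
Σ N_h S_h = 1569.00
n for stratum 2 = 509·1416.00/1569.00 = 459.365 → 459

459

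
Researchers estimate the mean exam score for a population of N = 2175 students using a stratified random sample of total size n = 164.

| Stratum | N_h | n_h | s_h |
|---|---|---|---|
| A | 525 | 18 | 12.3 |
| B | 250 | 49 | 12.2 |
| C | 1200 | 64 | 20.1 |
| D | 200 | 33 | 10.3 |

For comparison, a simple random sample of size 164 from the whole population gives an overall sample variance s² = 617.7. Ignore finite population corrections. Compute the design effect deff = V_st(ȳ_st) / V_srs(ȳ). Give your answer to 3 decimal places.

V̂(ȳ_st) = Σ W_h² s_h²/n_h, with W_h = N_h/N and N = 2175:
  stratum A: (525/2175)²·12.3²/18 = 0.489709
  stratum B: (250/2175)²·12.2²/49 = 0.0401315
  stratum C: (1200/2175)²·20.1²/64 = 1.92157
  stratum D: (200/2175)²·10.3²/33 = 0.0271833
V_st = 2.47859
V_srs = s²/n = 617.7/164 = 3.76646
deff = V_st / V_srs = 2.47859/3.76646 = 0.6581

deff ≈ 0.658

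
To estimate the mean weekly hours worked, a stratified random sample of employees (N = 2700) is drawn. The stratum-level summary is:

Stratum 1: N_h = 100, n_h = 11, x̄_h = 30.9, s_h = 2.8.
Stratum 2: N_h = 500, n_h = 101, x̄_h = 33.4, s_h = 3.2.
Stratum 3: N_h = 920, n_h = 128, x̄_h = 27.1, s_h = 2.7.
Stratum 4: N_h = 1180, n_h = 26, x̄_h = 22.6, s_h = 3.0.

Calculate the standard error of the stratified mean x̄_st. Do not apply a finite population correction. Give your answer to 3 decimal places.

SE(x̄_st) ≈ 0.278

V̂(x̄_st) = Σ W_h² s_h²/n_h, with W_h = N_h/N and N = 2700:
  stratum 1: (100/2700)²·2.8²/11 = 0.000977678
  stratum 2: (500/2700)²·3.2²/101 = 0.00347689
  stratum 3: (920/2700)²·2.7²/128 = 0.0066125
  stratum 4: (1180/2700)²·3.0²/26 = 0.0661159
V̂(x̄_st) = 0.0771829
SE(x̄_st) = √0.0771829 = 0.277818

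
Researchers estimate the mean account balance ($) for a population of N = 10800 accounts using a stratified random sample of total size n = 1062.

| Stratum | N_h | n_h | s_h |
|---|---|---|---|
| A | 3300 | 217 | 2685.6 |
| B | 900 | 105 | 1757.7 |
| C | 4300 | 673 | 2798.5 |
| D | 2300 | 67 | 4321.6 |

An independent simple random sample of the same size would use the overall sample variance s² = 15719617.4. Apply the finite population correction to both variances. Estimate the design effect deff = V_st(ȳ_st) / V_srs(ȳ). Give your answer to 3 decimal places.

V̂(ȳ_st) = Σ W_h² (1 − n_h/N_h) s_h²/n_h, with W_h = N_h/N and N = 10800:
  stratum A: (3300/10800)²·(1 − 217/3300)·2685.6²/217 = 2899.1
  stratum B: (900/10800)²·(1 − 105/900)·1757.7²/105 = 180.494
  stratum C: (4300/10800)²·(1 − 673/4300)·2798.5²/673 = 1555.98
  stratum D: (2300/10800)²·(1 − 67/2300)·4321.6²/67 = 12273.9
V_st = 16909.5
V_srs = (1 − 1062/10800)·15719617.4/1062 = 13346.4
deff = V_st / V_srs = 16909.5/13346.4 = 1.2670

deff ≈ 1.267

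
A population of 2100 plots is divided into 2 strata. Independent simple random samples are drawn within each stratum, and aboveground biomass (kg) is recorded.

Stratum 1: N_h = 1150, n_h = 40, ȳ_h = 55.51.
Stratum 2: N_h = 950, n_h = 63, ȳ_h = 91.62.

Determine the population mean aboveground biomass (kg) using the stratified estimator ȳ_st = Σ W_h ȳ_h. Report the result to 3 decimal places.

ȳ_st ≈ 71.845

N = Σ N_h = 2100. Stratum weights W_h = N_h/N.
ȳ_st = (1150·55.51 + 950·91.62) / 2100 = 71.84548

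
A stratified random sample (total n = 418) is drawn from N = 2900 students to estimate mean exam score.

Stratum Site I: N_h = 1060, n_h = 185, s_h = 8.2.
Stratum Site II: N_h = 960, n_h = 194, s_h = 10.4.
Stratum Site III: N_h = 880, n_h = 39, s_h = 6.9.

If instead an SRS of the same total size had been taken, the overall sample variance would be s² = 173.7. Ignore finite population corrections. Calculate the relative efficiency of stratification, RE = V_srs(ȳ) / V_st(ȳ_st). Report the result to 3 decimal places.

V̂(ȳ_st) = Σ W_h² s_h²/n_h, with W_h = N_h/N and N = 2900:
  stratum Site I: (1060/2900)²·8.2²/185 = 0.0485592
  stratum Site II: (960/2900)²·10.4²/194 = 0.0610958
  stratum Site III: (880/2900)²·6.9²/39 = 0.112409
V_st = 0.222065
V_srs = s²/n = 173.7/418 = 0.41555
Relative efficiency = V_srs / V_st = 0.41555/0.222065 = 1.8713

RE ≈ 1.871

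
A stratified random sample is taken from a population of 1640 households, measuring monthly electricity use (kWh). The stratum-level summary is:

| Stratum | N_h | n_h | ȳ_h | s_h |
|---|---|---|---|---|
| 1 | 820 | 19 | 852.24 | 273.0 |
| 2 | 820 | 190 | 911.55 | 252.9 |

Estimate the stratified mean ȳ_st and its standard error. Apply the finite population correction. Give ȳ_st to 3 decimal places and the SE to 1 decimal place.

ȳ_st = Σ W_h ȳ_h = (820·852.24 + 820·911.55)/1640 = 881.89500
V̂(ȳ_st) = Σ W_h² (1 − n_h/N_h) s_h²/n_h, with W_h = N_h/N and N = 1640:
  stratum 1: (820/1640)²·(1 − 19/820)·273.0²/19 = 957.922
  stratum 2: (820/1640)²·(1 − 190/820)·252.9²/190 = 64.6563
V̂(ȳ_st) = 1022.58
SE(ȳ_st) = √1022.58 = 31.9778

ȳ_st ≈ 881.895, SE ≈ 32.0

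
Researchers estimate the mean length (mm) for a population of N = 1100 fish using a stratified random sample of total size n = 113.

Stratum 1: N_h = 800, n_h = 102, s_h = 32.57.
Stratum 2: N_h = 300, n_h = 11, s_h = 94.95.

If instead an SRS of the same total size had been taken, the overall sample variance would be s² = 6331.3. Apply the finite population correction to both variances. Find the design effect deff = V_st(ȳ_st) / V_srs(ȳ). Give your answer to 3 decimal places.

deff ≈ 1.264

V̂(ȳ_st) = Σ W_h² (1 − n_h/N_h) s_h²/n_h, with W_h = N_h/N and N = 1100:
  stratum 1: (800/1100)²·(1 − 102/800)·32.57²/102 = 4.79949
  stratum 2: (300/1100)²·(1 − 11/300)·94.95²/11 = 58.7261
V_st = 63.5256
V_srs = (1 − 113/1100)·6331.3/113 = 50.2735
deff = V_st / V_srs = 63.5256/50.2735 = 1.2636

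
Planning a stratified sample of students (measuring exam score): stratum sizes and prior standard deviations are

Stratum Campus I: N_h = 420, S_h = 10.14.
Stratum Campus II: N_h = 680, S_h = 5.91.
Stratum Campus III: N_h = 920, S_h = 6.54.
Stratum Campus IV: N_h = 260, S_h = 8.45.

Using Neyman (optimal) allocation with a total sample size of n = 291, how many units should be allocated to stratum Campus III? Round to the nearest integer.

Neyman allocation: n_h = n · N_h S_h / Σ N_i S_i, with n = 291.
  stratum Campus I: N_h·S_h = 420·10.14 = 4258.80
  stratum Campus II: N_h·S_h = 680·5.91 = 4018.80
  stratum Campus III: N_h·S_h = 920·6.54 = 6016.80
  stratum Campus IV: N_h·S_h = 260·8.45 = 2197.00
Σ N_h S_h = 16491.40
n for stratum Campus III = 291·6016.80/16491.40 = 106.170 → 106

106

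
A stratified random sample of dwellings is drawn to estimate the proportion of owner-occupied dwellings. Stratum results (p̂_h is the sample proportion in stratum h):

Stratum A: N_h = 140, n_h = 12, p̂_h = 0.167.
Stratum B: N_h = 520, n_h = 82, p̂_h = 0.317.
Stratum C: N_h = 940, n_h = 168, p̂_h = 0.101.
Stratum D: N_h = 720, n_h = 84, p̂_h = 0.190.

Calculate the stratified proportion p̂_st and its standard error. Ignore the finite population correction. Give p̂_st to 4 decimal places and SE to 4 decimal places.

N = 2320; stratum weights W_h = N_h/N.
p̂_st = Σ W_h p̂_h = (140·0.167 + 520·0.317 + 940·0.101 + 720·0.190)/2320 = 0.18102
V̂(p̂_st) = Σ W_h² p̂_h(1−p̂_h)/(n_h−1):
  stratum A: (140/2320)²·0.167·0.833/11 = 4.6052e-05
  stratum B: (520/2320)²·0.317·0.683/81 = 0.000134284
  stratum C: (940/2320)²·0.101·0.899/167 = 8.92574e-05
  stratum D: (720/2320)²·0.190·0.810/83 = 0.000178587
V̂(p̂_st) = 0.000448181; SE = √V̂ = 0.0211703

p̂_st ≈ 0.1810, SE ≈ 0.0212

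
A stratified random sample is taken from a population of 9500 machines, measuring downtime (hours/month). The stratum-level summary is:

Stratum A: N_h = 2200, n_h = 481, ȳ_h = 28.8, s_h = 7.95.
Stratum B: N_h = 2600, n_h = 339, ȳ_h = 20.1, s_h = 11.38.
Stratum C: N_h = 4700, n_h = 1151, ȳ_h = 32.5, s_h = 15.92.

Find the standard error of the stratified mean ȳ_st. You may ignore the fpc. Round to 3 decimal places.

SE(ȳ_st) ≈ 0.299

V̂(ȳ_st) = Σ W_h² s_h²/n_h, with W_h = N_h/N and N = 9500:
  stratum A: (2200/9500)²·7.95²/481 = 0.00704673
  stratum B: (2600/9500)²·11.38²/339 = 0.0286144
  stratum C: (4700/9500)²·15.92²/1151 = 0.0538963
V̂(ȳ_st) = 0.0895574
SE(ȳ_st) = √0.0895574 = 0.299262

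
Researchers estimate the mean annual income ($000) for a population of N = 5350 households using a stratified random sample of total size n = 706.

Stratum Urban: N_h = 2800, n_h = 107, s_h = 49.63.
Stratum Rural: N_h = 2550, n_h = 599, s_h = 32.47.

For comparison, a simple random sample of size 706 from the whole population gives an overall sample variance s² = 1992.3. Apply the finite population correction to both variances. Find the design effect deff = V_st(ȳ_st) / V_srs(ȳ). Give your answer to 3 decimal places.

deff ≈ 2.601

V̂(ȳ_st) = Σ W_h² (1 − n_h/N_h) s_h²/n_h, with W_h = N_h/N and N = 5350:
  stratum Urban: (2800/5350)²·(1 − 107/2800)·49.63²/107 = 6.06445
  stratum Rural: (2550/5350)²·(1 − 599/2550)·32.47²/599 = 0.305934
V_st = 6.37039
V_srs = (1 − 706/5350)·1992.3/706 = 2.44956
deff = V_st / V_srs = 6.37039/2.44956 = 2.6006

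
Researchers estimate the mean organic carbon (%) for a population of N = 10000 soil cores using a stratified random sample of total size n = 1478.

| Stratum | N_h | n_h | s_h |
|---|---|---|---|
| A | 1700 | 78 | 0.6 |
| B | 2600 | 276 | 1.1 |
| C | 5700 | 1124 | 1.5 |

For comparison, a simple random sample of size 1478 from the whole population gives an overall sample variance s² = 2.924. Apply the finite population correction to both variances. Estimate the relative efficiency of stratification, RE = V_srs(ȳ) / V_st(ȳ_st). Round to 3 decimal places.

RE ≈ 1.844

V̂(ȳ_st) = Σ W_h² (1 − n_h/N_h) s_h²/n_h, with W_h = N_h/N and N = 10000:
  stratum A: (1700/10000)²·(1 − 78/1700)·0.6²/78 = 0.000127265
  stratum B: (2600/10000)²·(1 − 276/2600)·1.1²/276 = 0.000264902
  stratum C: (5700/10000)²·(1 − 1124/5700)·1.5²/1124 = 0.000522128
V_st = 0.000914295
V_srs = (1 − 1478/10000)·2.924/1478 = 0.00168595
Relative efficiency = V_srs / V_st = 0.00168595/0.000914295 = 1.8440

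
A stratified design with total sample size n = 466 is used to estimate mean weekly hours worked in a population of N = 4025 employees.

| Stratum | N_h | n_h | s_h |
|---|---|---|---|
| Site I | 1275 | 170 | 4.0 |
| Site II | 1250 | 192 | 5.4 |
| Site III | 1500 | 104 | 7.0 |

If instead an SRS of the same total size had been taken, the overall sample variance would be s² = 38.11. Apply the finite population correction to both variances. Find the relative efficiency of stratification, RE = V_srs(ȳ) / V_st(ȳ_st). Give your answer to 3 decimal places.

V̂(ȳ_st) = Σ W_h² (1 − n_h/N_h) s_h²/n_h, with W_h = N_h/N and N = 4025:
  stratum Site I: (1275/4025)²·(1 − 170/1275)·4.0²/170 = 0.00818487
  stratum Site II: (1250/4025)²·(1 − 192/1250)·5.4²/192 = 0.012398
  stratum Site III: (1500/4025)²·(1 − 104/1500)·7.0²/104 = 0.0608986
V_st = 0.0814815
V_srs = (1 − 466/4025)·38.11/466 = 0.0723128
Relative efficiency = V_srs / V_st = 0.0723128/0.0814815 = 0.8875

RE ≈ 0.887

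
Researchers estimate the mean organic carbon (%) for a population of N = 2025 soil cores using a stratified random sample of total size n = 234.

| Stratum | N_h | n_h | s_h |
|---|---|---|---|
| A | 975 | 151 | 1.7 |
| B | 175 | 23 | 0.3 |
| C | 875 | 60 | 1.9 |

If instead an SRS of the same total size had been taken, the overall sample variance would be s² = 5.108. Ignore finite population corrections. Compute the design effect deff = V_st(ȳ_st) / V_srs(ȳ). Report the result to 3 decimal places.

V̂(ȳ_st) = Σ W_h² s_h²/n_h, with W_h = N_h/N and N = 2025:
  stratum A: (975/2025)²·1.7²/151 = 0.0044369
  stratum B: (175/2025)²·0.3²/23 = 2.92241e-05
  stratum C: (875/2025)²·1.9²/60 = 0.0112337
V_st = 0.0156998
V_srs = s²/n = 5.108/234 = 0.0218291
deff = V_st / V_srs = 0.0156998/0.0218291 = 0.7192

deff ≈ 0.719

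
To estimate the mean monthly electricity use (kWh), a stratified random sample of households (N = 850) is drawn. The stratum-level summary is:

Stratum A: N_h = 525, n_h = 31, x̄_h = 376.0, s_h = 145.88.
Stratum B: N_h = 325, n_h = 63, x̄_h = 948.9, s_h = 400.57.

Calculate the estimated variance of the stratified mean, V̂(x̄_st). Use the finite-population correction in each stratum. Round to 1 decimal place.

V̂(x̄_st) ≈ 546.6

V̂(x̄_st) = Σ W_h² (1 − n_h/N_h) s_h²/n_h, with W_h = N_h/N and N = 850:
  stratum A: (525/850)²·(1 − 31/525)·145.88²/31 = 246.421
  stratum B: (325/850)²·(1 − 63/325)·400.57²/63 = 300.167
V̂(x̄_st) = 546.588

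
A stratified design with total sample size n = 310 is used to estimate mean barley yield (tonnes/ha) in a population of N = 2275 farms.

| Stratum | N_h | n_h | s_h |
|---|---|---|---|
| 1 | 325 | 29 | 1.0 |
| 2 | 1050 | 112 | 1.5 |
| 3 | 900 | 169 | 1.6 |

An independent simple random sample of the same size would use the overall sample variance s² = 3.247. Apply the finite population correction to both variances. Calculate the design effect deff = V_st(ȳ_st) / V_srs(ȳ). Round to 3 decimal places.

V̂(ȳ_st) = Σ W_h² (1 − n_h/N_h) s_h²/n_h, with W_h = N_h/N and N = 2275:
  stratum 1: (325/2275)²·(1 − 29/325)·1.0²/29 = 0.000640935
  stratum 2: (1050/2275)²·(1 − 112/1050)·1.5²/112 = 0.00382291
  stratum 3: (900/2275)²·(1 − 169/900)·1.6²/169 = 0.00192553
V_st = 0.00638937
V_srs = (1 − 310/2275)·3.247/310 = 0.00904694
deff = V_st / V_srs = 0.00638937/0.00904694 = 0.7062

deff ≈ 0.706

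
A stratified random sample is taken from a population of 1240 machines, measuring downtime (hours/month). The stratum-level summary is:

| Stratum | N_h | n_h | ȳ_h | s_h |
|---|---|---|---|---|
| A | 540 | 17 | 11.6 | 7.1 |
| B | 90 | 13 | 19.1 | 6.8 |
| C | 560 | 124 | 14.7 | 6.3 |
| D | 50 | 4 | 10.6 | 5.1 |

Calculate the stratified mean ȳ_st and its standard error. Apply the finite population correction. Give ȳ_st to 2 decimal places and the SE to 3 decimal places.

ȳ_st = Σ W_h ȳ_h = (540·11.6 + 90·19.1 + 560·14.7 + 50·10.6)/1240 = 13.50403
V̂(ȳ_st) = Σ W_h² (1 − n_h/N_h) s_h²/n_h, with W_h = N_h/N and N = 1240:
  stratum A: (540/1240)²·(1 − 17/540)·7.1²/17 = 0.544653
  stratum B: (90/1240)²·(1 − 13/90)·6.8²/13 = 0.0160311
  stratum C: (560/1240)²·(1 − 124/560)·6.3²/124 = 0.0508265
  stratum D: (50/1240)²·(1 − 4/50)·5.1²/4 = 0.00972668
V̂(ȳ_st) = 0.621237
SE(ȳ_st) = √0.621237 = 0.788186

ȳ_st ≈ 13.50, SE ≈ 0.788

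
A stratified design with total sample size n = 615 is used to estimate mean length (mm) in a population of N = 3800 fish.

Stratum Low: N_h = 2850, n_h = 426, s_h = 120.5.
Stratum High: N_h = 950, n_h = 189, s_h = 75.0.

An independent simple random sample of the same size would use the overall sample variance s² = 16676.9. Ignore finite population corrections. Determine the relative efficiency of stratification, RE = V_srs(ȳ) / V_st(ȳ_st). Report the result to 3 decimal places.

RE ≈ 1.289

V̂(ȳ_st) = Σ W_h² s_h²/n_h, with W_h = N_h/N and N = 3800:
  stratum Low: (2850/3800)²·120.5²/426 = 19.1729
  stratum High: (950/3800)²·75.0²/189 = 1.86012
V_st = 21.033
V_srs = s²/n = 16676.9/615 = 27.1169
Relative efficiency = V_srs / V_st = 27.1169/21.033 = 1.2893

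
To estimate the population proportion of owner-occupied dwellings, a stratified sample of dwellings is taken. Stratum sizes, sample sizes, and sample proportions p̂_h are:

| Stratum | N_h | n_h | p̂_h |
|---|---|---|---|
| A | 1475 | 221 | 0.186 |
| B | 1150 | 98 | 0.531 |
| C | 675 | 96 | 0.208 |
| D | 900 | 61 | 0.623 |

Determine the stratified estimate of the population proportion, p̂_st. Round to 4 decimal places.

p̂_st ≈ 0.3776

N = 4200; stratum weights W_h = N_h/N.
p̂_st = Σ W_h p̂_h = (1475·0.186 + 1150·0.531 + 675·0.208 + 900·0.623)/4200 = 0.37764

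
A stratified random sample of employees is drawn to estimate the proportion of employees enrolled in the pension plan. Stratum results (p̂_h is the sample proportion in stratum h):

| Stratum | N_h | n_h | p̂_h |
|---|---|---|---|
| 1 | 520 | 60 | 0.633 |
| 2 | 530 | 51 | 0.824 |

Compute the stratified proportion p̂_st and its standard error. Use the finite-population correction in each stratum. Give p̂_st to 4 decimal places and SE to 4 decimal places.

p̂_st ≈ 0.7294, SE ≈ 0.0390

N = 1050; stratum weights W_h = N_h/N.
p̂_st = Σ W_h p̂_h = (520·0.633 + 530·0.824)/1050 = 0.72941
V̂(p̂_st) = Σ W_h² (1 − n_h/N_h) p̂_h(1−p̂_h)/(n_h−1):
  stratum 1: (520/1050)²·(1 − 60/520)·0.633·0.367/59 = 0.00085428
  stratum 2: (530/1050)²·(1 − 51/530)·0.824·0.176/50 = 0.000667886
V̂(p̂_st) = 0.00152217; SE = √V̂ = 0.039015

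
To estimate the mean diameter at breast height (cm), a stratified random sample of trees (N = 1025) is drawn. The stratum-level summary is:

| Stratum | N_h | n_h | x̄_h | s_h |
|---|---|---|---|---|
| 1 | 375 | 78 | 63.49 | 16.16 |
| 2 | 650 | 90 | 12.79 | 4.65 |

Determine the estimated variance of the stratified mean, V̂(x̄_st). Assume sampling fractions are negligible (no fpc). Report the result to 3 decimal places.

V̂(x̄_st) = Σ W_h² s_h²/n_h, with W_h = N_h/N and N = 1025:
  stratum 1: (375/1025)²·16.16²/78 = 0.448129
  stratum 2: (650/1025)²·4.65²/90 = 0.0966145
V̂(x̄_st) = 0.544743

V̂(x̄_st) ≈ 0.545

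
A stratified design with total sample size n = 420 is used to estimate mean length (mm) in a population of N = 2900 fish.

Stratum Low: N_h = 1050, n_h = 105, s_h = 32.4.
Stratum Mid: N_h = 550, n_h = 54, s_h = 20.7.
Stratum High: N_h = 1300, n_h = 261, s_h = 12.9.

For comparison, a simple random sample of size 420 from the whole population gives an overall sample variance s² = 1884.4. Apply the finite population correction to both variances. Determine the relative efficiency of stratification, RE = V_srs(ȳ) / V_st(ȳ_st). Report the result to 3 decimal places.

V̂(ȳ_st) = Σ W_h² (1 − n_h/N_h) s_h²/n_h, with W_h = N_h/N and N = 2900:
  stratum Low: (1050/2900)²·(1 − 105/1050)·32.4²/105 = 1.17958
  stratum Mid: (550/2900)²·(1 − 54/550)·20.7²/54 = 0.257392
  stratum High: (1300/2900)²·(1 − 261/1300)·12.9²/261 = 0.1024
V_st = 1.53937
V_srs = (1 − 420/2900)·1884.4/420 = 3.83687
Relative efficiency = V_srs / V_st = 3.83687/1.53937 = 2.4925

RE ≈ 2.492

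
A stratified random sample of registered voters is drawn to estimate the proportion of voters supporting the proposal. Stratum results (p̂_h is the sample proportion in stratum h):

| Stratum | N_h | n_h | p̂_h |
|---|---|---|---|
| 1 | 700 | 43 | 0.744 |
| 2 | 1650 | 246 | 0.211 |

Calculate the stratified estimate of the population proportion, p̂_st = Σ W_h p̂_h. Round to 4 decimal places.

p̂_st ≈ 0.3698

N = 2350; stratum weights W_h = N_h/N.
p̂_st = Σ W_h p̂_h = (700·0.744 + 1650·0.211)/2350 = 0.36977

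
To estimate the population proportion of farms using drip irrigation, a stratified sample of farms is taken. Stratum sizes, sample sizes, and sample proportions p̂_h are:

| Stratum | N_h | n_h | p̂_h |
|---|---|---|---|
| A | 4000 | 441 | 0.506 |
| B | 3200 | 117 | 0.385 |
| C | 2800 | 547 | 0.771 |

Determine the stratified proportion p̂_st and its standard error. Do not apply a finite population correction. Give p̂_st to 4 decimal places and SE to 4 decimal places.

p̂_st ≈ 0.5415, SE ≈ 0.0180

N = 10000; stratum weights W_h = N_h/N.
p̂_st = Σ W_h p̂_h = (4000·0.506 + 3200·0.385 + 2800·0.771)/10000 = 0.54148
V̂(p̂_st) = Σ W_h² p̂_h(1−p̂_h)/(n_h−1):
  stratum A: (4000/10000)²·0.506·0.494/440 = 9.0896e-05
  stratum B: (3200/10000)²·0.385·0.615/116 = 0.000209015
  stratum C: (2800/10000)²·0.771·0.229/546 = 2.53521e-05
V̂(p̂_st) = 0.000325263; SE = √V̂ = 0.0180351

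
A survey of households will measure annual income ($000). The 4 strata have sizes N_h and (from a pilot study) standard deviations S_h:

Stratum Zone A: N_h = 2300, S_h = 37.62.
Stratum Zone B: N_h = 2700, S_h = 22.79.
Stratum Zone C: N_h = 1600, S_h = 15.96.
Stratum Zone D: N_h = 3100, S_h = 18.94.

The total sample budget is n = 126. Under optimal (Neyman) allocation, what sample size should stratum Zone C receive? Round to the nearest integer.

Neyman allocation: n_h = n · N_h S_h / Σ N_i S_i, with n = 126.
  stratum Zone A: N_h·S_h = 2300·37.62 = 86526.00
  stratum Zone B: N_h·S_h = 2700·22.79 = 61533.00
  stratum Zone C: N_h·S_h = 1600·15.96 = 25536.00
  stratum Zone D: N_h·S_h = 3100·18.94 = 58714.00
Σ N_h S_h = 232309.00
n for stratum Zone C = 126·25536.00/232309.00 = 13.850 → 14

14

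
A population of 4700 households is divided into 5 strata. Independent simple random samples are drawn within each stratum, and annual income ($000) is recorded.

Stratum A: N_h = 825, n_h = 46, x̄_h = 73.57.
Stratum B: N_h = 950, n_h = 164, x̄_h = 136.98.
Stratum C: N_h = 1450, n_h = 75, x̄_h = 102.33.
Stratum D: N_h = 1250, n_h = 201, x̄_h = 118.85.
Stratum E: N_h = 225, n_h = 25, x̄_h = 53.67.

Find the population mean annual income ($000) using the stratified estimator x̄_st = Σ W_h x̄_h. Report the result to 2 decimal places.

N = Σ N_h = 4700. Stratum weights W_h = N_h/N.
x̄_st = (825·73.57 + 950·136.98 + 1450·102.33 + 1250·118.85 + 225·53.67) / 4700 = 106.3496

x̄_st ≈ 106.35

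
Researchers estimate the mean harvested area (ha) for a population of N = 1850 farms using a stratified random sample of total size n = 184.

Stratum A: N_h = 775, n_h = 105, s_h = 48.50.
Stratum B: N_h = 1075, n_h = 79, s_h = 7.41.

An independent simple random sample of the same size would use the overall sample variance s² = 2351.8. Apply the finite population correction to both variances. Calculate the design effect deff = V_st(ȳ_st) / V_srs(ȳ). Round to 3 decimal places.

deff ≈ 0.314

V̂(ȳ_st) = Σ W_h² (1 − n_h/N_h) s_h²/n_h, with W_h = N_h/N and N = 1850:
  stratum A: (775/1850)²·(1 − 105/775)·48.50²/105 = 3.39881
  stratum B: (1075/1850)²·(1 − 79/1075)·7.41²/79 = 0.217437
V_st = 3.61625
V_srs = (1 − 184/1850)·2351.8/184 = 11.5103
deff = V_st / V_srs = 3.61625/11.5103 = 0.3142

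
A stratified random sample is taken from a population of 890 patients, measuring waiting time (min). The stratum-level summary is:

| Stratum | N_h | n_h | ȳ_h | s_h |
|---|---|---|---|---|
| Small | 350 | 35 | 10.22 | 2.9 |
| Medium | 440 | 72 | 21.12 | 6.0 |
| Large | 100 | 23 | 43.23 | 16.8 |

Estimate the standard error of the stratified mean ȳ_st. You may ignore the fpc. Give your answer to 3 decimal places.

SE(ȳ_st) ≈ 0.561

V̂(ȳ_st) = Σ W_h² s_h²/n_h, with W_h = N_h/N and N = 890:
  stratum Small: (350/890)²·2.9²/35 = 0.0371607
  stratum Medium: (440/890)²·6.0²/72 = 0.122207
  stratum Large: (100/890)²·16.8²/23 = 0.154921
V̂(ȳ_st) = 0.314289
SE(ȳ_st) = √0.314289 = 0.560615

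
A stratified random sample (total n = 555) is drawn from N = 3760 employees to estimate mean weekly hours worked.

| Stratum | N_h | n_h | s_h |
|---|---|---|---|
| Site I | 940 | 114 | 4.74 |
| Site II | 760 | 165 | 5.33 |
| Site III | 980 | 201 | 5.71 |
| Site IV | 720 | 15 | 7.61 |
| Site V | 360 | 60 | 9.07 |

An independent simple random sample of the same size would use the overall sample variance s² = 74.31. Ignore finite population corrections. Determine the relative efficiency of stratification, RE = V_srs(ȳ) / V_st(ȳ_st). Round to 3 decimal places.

RE ≈ 0.726

V̂(ȳ_st) = Σ W_h² s_h²/n_h, with W_h = N_h/N and N = 3760:
  stratum Site I: (940/3760)²·4.74²/114 = 0.0123178
  stratum Site II: (760/3760)²·5.33²/165 = 0.00703432
  stratum Site III: (980/3760)²·5.71²/201 = 0.0110193
  stratum Site IV: (720/3760)²·7.61²/15 = 0.141569
  stratum Site V: (360/3760)²·9.07²/60 = 0.0125688
V_st = 0.184509
V_srs = s²/n = 74.31/555 = 0.133892
Relative efficiency = V_srs / V_st = 0.133892/0.184509 = 0.7257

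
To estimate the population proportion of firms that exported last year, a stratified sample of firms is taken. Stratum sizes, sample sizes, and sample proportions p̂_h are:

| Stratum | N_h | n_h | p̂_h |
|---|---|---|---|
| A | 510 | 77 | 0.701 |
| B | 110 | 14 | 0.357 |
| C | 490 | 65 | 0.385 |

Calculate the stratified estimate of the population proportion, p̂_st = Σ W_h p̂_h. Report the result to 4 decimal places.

N = 1110; stratum weights W_h = N_h/N.
p̂_st = Σ W_h p̂_h = (510·0.701 + 110·0.357 + 490·0.385)/1110 = 0.52741

p̂_st ≈ 0.5274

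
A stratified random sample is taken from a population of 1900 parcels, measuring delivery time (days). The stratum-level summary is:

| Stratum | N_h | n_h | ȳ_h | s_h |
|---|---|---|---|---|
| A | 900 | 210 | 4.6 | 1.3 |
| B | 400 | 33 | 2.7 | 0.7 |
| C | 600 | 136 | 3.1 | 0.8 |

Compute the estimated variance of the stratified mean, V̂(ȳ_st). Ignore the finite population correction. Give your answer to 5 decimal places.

V̂(ȳ_st) ≈ 0.00293

V̂(ȳ_st) = Σ W_h² s_h²/n_h, with W_h = N_h/N and N = 1900:
  stratum A: (900/1900)²·1.3²/210 = 0.0018057
  stratum B: (400/1900)²·0.7²/33 = 0.000658105
  stratum C: (600/1900)²·0.8²/136 = 0.000469285
V̂(ȳ_st) = 0.00293309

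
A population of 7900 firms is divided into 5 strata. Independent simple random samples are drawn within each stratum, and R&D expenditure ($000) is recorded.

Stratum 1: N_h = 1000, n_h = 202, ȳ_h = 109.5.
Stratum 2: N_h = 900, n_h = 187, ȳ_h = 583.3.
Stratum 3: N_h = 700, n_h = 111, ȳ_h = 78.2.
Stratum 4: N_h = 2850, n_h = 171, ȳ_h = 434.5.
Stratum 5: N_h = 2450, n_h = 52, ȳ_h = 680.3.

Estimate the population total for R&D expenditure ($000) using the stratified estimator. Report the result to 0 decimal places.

τ̂_st = Σ N_h ȳ_h = 1000·109.5 + 900·583.3 + 700·78.2 + 2850·434.5 + 2450·680.3 = 3594270

τ̂_st ≈ 3594270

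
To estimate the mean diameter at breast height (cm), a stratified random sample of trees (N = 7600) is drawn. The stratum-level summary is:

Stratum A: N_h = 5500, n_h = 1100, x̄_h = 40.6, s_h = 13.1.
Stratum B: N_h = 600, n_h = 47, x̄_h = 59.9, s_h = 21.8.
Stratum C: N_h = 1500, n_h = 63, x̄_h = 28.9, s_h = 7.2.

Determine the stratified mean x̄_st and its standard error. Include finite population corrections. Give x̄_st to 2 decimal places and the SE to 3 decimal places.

x̄_st = Σ W_h x̄_h = (5500·40.6 + 600·59.9 + 1500·28.9)/7600 = 39.81447
V̂(x̄_st) = Σ W_h² (1 − n_h/N_h) s_h²/n_h, with W_h = N_h/N and N = 7600:
  stratum A: (5500/7600)²·(1 − 1100/5500)·13.1²/1100 = 0.0653639
  stratum B: (600/7600)²·(1 − 47/600)·21.8²/47 = 0.058085
  stratum C: (1500/7600)²·(1 − 63/1500)·7.2²/63 = 0.0307076
V̂(x̄_st) = 0.154157
SE(x̄_st) = √0.154157 = 0.392628

x̄_st ≈ 39.81, SE ≈ 0.393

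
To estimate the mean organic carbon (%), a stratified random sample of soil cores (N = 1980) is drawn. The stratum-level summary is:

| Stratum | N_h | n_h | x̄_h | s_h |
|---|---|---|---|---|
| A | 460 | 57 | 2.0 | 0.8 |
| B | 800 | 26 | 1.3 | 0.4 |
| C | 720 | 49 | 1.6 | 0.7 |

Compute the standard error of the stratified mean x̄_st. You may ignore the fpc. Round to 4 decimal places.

SE(x̄_st) ≈ 0.0542

V̂(x̄_st) = Σ W_h² s_h²/n_h, with W_h = N_h/N and N = 1980:
  stratum A: (460/1980)²·0.8²/57 = 0.000606025
  stratum B: (800/1980)²·0.4²/26 = 0.00100461
  stratum C: (720/1980)²·0.7²/49 = 0.00132231
V̂(x̄_st) = 0.00293295
SE(x̄_st) = √0.00293295 = 0.0541567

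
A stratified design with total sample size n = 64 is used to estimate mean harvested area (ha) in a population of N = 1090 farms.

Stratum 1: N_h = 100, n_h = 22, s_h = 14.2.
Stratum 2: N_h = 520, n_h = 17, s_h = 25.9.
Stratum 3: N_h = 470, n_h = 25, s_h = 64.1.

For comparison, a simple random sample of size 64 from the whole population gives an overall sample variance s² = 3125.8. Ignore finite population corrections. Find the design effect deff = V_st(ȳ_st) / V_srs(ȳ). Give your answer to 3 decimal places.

deff ≈ 0.811

V̂(ȳ_st) = Σ W_h² s_h²/n_h, with W_h = N_h/N and N = 1090:
  stratum 1: (100/1090)²·14.2²/22 = 0.0771438
  stratum 2: (520/1090)²·25.9²/17 = 8.98058
  stratum 3: (470/1090)²·64.1²/25 = 30.5576
V_st = 39.6153
V_srs = s²/n = 3125.8/64 = 48.8406
deff = V_st / V_srs = 39.6153/48.8406 = 0.8111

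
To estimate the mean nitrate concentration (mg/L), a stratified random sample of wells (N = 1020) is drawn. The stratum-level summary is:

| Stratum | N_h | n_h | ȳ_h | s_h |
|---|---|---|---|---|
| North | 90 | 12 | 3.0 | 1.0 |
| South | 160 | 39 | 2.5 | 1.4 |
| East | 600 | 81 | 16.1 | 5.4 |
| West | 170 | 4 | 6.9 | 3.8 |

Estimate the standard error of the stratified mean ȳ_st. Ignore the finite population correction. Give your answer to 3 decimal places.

SE(ȳ_st) ≈ 0.476

V̂(ȳ_st) = Σ W_h² s_h²/n_h, with W_h = N_h/N and N = 1020:
  stratum North: (90/1020)²·1.0²/12 = 0.000648789
  stratum South: (160/1020)²·1.4²/39 = 0.00123661
  stratum East: (600/1020)²·5.4²/81 = 0.124567
  stratum West: (170/1020)²·3.8²/4 = 0.100278
V̂(ȳ_st) = 0.226731
SE(ȳ_st) = √0.226731 = 0.476162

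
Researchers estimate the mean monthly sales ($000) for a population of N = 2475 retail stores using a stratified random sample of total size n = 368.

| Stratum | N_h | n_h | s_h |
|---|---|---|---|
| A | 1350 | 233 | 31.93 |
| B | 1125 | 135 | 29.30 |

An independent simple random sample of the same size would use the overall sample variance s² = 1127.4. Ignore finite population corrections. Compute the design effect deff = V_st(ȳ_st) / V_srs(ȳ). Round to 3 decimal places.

V̂(ȳ_st) = Σ W_h² s_h²/n_h, with W_h = N_h/N and N = 2475:
  stratum A: (1350/2475)²·31.93²/233 = 1.30184
  stratum B: (1125/2475)²·29.30²/135 = 1.31388
V_st = 2.61573
V_srs = s²/n = 1127.4/368 = 3.06359
deff = V_st / V_srs = 2.61573/3.06359 = 0.8538

deff ≈ 0.854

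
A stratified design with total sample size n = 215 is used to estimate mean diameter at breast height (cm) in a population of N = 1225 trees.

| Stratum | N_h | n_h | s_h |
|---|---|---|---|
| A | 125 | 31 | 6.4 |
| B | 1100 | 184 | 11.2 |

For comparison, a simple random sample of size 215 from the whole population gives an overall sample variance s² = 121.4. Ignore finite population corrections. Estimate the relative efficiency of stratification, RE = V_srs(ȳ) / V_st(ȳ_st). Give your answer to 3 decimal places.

RE ≈ 1.002

V̂(ȳ_st) = Σ W_h² s_h²/n_h, with W_h = N_h/N and N = 1225:
  stratum A: (125/1225)²·6.4²/31 = 0.0137577
  stratum B: (1100/1225)²·11.2²/184 = 0.549707
V_st = 0.563465
V_srs = s²/n = 121.4/215 = 0.564651
Relative efficiency = V_srs / V_st = 0.564651/0.563465 = 1.0021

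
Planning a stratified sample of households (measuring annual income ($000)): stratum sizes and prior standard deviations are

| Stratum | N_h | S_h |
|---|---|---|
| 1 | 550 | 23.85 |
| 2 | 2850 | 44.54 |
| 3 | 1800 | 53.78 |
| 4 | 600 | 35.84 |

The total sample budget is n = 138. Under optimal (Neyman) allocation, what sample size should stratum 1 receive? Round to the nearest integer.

7

Neyman allocation: n_h = n · N_h S_h / Σ N_i S_i, with n = 138.
  stratum 1: N_h·S_h = 550·23.85 = 13117.50
  stratum 2: N_h·S_h = 2850·44.54 = 126939.00
  stratum 3: N_h·S_h = 1800·53.78 = 96804.00
  stratum 4: N_h·S_h = 600·35.84 = 21504.00
Σ N_h S_h = 258364.50
n for stratum 1 = 138·13117.50/258364.50 = 7.006 → 7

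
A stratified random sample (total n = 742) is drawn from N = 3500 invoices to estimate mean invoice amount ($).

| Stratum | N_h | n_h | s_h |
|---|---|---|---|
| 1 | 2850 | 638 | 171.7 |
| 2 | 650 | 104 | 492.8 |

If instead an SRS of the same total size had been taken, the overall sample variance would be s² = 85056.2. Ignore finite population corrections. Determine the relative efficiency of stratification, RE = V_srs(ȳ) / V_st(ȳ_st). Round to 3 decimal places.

V̂(ȳ_st) = Σ W_h² s_h²/n_h, with W_h = N_h/N and N = 3500:
  stratum 1: (2850/3500)²·171.7²/638 = 30.6389
  stratum 2: (650/3500)²·492.8²/104 = 80.5376
V_st = 111.177
V_srs = s²/n = 85056.2/742 = 114.631
Relative efficiency = V_srs / V_st = 114.631/111.177 = 1.0311

RE ≈ 1.031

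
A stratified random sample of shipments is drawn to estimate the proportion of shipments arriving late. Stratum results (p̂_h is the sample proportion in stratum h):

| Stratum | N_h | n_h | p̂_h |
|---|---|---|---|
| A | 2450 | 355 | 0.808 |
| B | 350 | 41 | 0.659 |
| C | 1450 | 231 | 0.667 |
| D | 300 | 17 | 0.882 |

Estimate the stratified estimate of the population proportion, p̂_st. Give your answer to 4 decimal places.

N = 4550; stratum weights W_h = N_h/N.
p̂_st = Σ W_h p̂_h = (2450·0.808 + 350·0.659 + 1450·0.667 + 300·0.882)/4550 = 0.75648

p̂_st ≈ 0.7565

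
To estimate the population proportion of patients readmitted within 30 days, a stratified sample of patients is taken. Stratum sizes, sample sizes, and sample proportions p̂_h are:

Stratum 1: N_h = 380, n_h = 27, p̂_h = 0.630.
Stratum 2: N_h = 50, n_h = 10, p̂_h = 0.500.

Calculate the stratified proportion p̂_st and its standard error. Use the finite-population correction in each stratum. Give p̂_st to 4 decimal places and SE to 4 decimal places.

p̂_st ≈ 0.6149, SE ≈ 0.0825

N = 430; stratum weights W_h = N_h/N.
p̂_st = Σ W_h p̂_h = (380·0.630 + 50·0.500)/430 = 0.61488
V̂(p̂_st) = Σ W_h² (1 − n_h/N_h) p̂_h(1−p̂_h)/(n_h−1):
  stratum 1: (380/430)²·(1 − 27/380)·0.630·0.370/26 = 0.00650415
  stratum 2: (50/430)²·(1 − 10/50)·0.500·0.500/9 = 0.000300463
V̂(p̂_st) = 0.00680461; SE = √V̂ = 0.0824901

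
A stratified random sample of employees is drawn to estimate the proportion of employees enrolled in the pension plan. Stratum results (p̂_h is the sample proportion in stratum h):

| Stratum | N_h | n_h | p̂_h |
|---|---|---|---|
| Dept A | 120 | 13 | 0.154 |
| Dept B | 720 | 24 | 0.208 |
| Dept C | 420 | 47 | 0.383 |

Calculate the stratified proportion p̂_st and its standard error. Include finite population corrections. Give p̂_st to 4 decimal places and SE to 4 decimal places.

p̂_st ≈ 0.2612, SE ≈ 0.0534

N = 1260; stratum weights W_h = N_h/N.
p̂_st = Σ W_h p̂_h = (120·0.154 + 720·0.208 + 420·0.383)/1260 = 0.26119
V̂(p̂_st) = Σ W_h² (1 − n_h/N_h) p̂_h(1−p̂_h)/(n_h−1):
  stratum Dept A: (120/1260)²·(1 − 13/120)·0.154·0.846/12 = 8.78079e-05
  stratum Dept B: (720/1260)²·(1 − 24/720)·0.208·0.792/23 = 0.0022608
  stratum Dept C: (420/1260)²·(1 − 47/420)·0.383·0.617/46 = 0.000506924
V̂(p̂_st) = 0.00285553; SE = √V̂ = 0.0534371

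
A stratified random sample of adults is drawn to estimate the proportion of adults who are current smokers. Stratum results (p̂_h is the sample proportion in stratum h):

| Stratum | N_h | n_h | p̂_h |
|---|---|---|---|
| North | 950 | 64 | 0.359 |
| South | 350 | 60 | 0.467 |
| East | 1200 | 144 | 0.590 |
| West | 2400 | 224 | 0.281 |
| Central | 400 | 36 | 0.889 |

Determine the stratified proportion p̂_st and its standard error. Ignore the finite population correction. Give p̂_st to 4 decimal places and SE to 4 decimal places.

p̂_st ≈ 0.4231, SE ≈ 0.0206

N = 5300; stratum weights W_h = N_h/N.
p̂_st = Σ W_h p̂_h = (950·0.359 + 350·0.467 + 1200·0.590 + 2400·0.281 + 400·0.889)/5300 = 0.42311
V̂(p̂_st) = Σ W_h² p̂_h(1−p̂_h)/(n_h−1):
  stratum North: (950/5300)²·0.359·0.641/63 = 0.000117357
  stratum South: (350/5300)²·0.467·0.533/59 = 1.83982e-05
  stratum East: (1200/5300)²·0.590·0.410/143 = 8.67183e-05
  stratum West: (2400/5300)²·0.281·0.719/223 = 0.000185781
  stratum Central: (400/5300)²·0.889·0.111/35 = 1.60592e-05
V̂(p̂_st) = 0.000424313; SE = √V̂ = 0.0205989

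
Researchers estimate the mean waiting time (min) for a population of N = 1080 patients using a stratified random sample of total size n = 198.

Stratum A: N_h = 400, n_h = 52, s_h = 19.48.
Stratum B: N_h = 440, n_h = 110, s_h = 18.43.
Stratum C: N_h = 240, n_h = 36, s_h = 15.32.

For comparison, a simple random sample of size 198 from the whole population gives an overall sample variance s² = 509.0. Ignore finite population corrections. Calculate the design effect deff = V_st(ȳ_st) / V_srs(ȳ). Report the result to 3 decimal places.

V̂(ȳ_st) = Σ W_h² s_h²/n_h, with W_h = N_h/N and N = 1080:
  stratum A: (400/1080)²·19.48²/52 = 1.00103
  stratum B: (440/1080)²·18.43²/110 = 0.512526
  stratum C: (240/1080)²·15.32²/36 = 0.321951
V_st = 1.83551
V_srs = s²/n = 509.0/198 = 2.57071
deff = V_st / V_srs = 1.83551/2.57071 = 0.7140

deff ≈ 0.714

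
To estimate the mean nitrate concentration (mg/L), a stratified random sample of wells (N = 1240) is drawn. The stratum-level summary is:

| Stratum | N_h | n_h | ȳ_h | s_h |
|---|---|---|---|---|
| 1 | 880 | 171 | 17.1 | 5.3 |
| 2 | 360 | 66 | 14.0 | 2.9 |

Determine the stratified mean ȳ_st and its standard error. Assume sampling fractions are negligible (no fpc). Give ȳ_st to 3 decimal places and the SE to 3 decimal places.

ȳ_st = Σ W_h ȳ_h = (880·17.1 + 360·14.0)/1240 = 16.20000
V̂(ȳ_st) = Σ W_h² s_h²/n_h, with W_h = N_h/N and N = 1240:
  stratum 1: (880/1240)²·5.3²/171 = 0.0827328
  stratum 2: (360/1240)²·2.9²/66 = 0.0107402
V̂(ȳ_st) = 0.093473
SE(ȳ_st) = √0.093473 = 0.305734

ȳ_st ≈ 16.200, SE ≈ 0.306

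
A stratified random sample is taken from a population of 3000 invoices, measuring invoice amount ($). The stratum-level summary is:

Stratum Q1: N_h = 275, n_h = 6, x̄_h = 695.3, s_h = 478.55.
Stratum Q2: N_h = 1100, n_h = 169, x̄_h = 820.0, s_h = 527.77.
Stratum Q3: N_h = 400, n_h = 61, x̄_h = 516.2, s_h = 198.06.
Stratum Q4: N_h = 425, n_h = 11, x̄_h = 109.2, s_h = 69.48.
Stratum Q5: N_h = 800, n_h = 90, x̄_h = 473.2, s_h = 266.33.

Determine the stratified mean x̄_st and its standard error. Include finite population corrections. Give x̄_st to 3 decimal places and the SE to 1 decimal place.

x̄_st = Σ W_h x̄_h = (275·695.3 + 1100·820.0 + 400·516.2 + 425·109.2 + 800·473.2)/3000 = 574.88583
V̂(x̄_st) = Σ W_h² (1 − n_h/N_h) s_h²/n_h, with W_h = N_h/N and N = 3000:
  stratum Q1: (275/3000)²·(1 − 6/275)·478.55²/6 = 313.723
  stratum Q2: (1100/3000)²·(1 − 169/1100)·527.77²/169 = 187.544
  stratum Q3: (400/3000)²·(1 − 61/400)·198.06²/61 = 9.68904
  stratum Q4: (425/3000)²·(1 − 11/425)·69.48²/11 = 8.57973
  stratum Q5: (800/3000)²·(1 − 90/800)·266.33²/90 = 49.7397
V̂(x̄_st) = 569.275
SE(x̄_st) = √569.275 = 23.8595

x̄_st ≈ 574.886, SE ≈ 23.9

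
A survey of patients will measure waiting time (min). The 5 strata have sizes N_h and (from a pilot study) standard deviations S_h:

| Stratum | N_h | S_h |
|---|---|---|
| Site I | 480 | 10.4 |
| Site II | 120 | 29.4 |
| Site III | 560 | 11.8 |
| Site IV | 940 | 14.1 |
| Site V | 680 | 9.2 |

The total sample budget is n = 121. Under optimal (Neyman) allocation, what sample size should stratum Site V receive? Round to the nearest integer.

22

Neyman allocation: n_h = n · N_h S_h / Σ N_i S_i, with n = 121.
  stratum Site I: N_h·S_h = 480·10.4 = 4992.00
  stratum Site II: N_h·S_h = 120·29.4 = 3528.00
  stratum Site III: N_h·S_h = 560·11.8 = 6608.00
  stratum Site IV: N_h·S_h = 940·14.1 = 13254.00
  stratum Site V: N_h·S_h = 680·9.2 = 6256.00
Σ N_h S_h = 34638.00
n for stratum Site V = 121·6256.00/34638.00 = 21.854 → 22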